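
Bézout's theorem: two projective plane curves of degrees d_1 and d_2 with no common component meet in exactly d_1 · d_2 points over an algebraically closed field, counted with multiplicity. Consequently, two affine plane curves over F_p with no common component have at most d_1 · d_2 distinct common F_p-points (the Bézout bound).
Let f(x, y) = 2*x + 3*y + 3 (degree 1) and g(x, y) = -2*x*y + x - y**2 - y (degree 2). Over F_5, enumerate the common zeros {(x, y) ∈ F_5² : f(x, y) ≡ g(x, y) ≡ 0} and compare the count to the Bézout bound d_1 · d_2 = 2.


Common zeros: {(0, 4), (3, 2)}; count = 2; Bézout bound = 2.

deg(f) = 1, deg(g) = 2, so Bézout bound = 2.
Scan x ∈ F_5. For each x, list the y ∈ F_5 with f(x, y) ≡ 0 and those with g(x, y) ≡ 0 (mod 5); the common zeros in that column are the intersection.
  x = 0: f ≡ 0 at y ∈ {4}; g ≡ 0 at y ∈ {0, 4}; common: {4}.
  x = 1: f ≡ 0 at y ∈ {0}; g ≡ 0 at y ∈ ∅; common: ∅.
  x = 2: f ≡ 0 at y ∈ {1}; g ≡ 0 at y ∈ ∅; common: ∅.
  x = 3: f ≡ 0 at y ∈ {2}; g ≡ 0 at y ∈ {1, 2}; common: {2}.
  x = 4: f ≡ 0 at y ∈ {3}; g ≡ 0 at y ∈ ∅; common: ∅.
Collecting: common zeros = {(0, 4), (3, 2)}, so the count is 2.
Comparison with the Bézout bound: 2 ≤ 2 = deg(f)·deg(g), as expected for curves with no common component (the bound is attained).


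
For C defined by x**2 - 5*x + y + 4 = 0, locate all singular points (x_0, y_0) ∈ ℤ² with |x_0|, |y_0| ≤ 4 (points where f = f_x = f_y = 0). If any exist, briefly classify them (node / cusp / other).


No singular points in the scanned grid; C is smooth there.

Compute partial derivatives:
  f_x = 2*x - 5.
  f_y = 1.
f_y = 1 is a nonzero constant, so f_y never vanishes: no point (x, y) can satisfy f = f_x = f_y = 0. In particular no (x, y) ∈ {−4, ..., 4}² is singular; the curve is smooth.


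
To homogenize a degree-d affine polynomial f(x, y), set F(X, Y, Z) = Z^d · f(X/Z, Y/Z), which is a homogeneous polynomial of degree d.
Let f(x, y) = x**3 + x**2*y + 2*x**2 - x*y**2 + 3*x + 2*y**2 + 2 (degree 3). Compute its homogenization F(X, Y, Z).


F(X, Y, Z) = X**3 + X**2*Y + 2*X**2*Z - X*Y**2 + 3*X*Z**2 + 2*Y**2*Z + 2*Z**3

deg(f) = 3.
Substitute x = X/Z, y = Y/Z into f, then multiply by Z^3.
  monomial 1·x^3·y^0 ↦ 1·X^3·Y^0·Z^0.
  monomial 1·x^2·y^1 ↦ 1·X^2·Y^1·Z^0.
  monomial 2·x^2·y^0 ↦ 2·X^2·Y^0·Z^1.
  monomial -1·x^1·y^2 ↦ -1·X^1·Y^2·Z^0.
  monomial 3·x^1·y^0 ↦ 3·X^1·Y^0·Z^2.
  monomial 2·x^0·y^2 ↦ 2·X^0·Y^2·Z^1.
  monomial 2·x^0·y^0 ↦ 2·X^0·Y^0·Z^3.
Collecting: F(X, Y, Z) = X**3 + X**2*Y + 2*X**2*Z - X*Y**2 + 3*X*Z**2 + 2*Y**2*Z + 2*Z**3.


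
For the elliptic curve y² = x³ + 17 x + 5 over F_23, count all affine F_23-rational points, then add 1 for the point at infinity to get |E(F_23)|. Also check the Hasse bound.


Affine points = {(1, 0), (2, 1), (2, 22), (5, 10), (5, 13), (6, 1), (6, 22), (8, 3), (8, 20), (9, 6), (9, 17), (10, 5), (10, 18), (13, 10), (13, 13), (15, 1), (15, 22), (16, 7), (16, 16), (17, 3), (17, 20), (18, 5), (18, 18), (21, 3), (21, 20)}; affine count = 25; |E(F_23)| = 26.

Discriminant check: Δ ∝ 4a³ + 27b² = 4·17³ + 27·5² = 4·4913 + 27·25 ≡ 18 (mod 23). Nonzero ⇒ E is nonsingular.
For each x ∈ F_23, compute rhs = x³ + 17·x + 5 mod 23, then count y ∈ F_23 with y² ≡ rhs.
  x = 0: rhs = 5, matching y values: none (0 points).
  x = 1: rhs = 0, matching y values: 0 (1 points).
  x = 2: rhs = 1, matching y values: 1, 22 (2 points).
  x = 3: rhs = 14, matching y values: none (0 points).
  x = 4: rhs = 22, matching y values: none (0 points).
  x = 5: rhs = 8, matching y values: 10, 13 (2 points).
  x = 6: rhs = 1, matching y values: 1, 22 (2 points).
  x = 7: rhs = 7, matching y values: none (0 points).
  x = 8: rhs = 9, matching y values: 3, 20 (2 points).
  x = 9: rhs = 13, matching y values: 6, 17 (2 points).
  x = 10: rhs = 2, matching y values: 5, 18 (2 points).
  x = 11: rhs = 5, matching y values: none (0 points).
  x = 12: rhs = 5, matching y values: none (0 points).
  x = 13: rhs = 8, matching y values: 10, 13 (2 points).
  x = 14: rhs = 20, matching y values: none (0 points).
  x = 15: rhs = 1, matching y values: 1, 22 (2 points).
  x = 16: rhs = 3, matching y values: 7, 16 (2 points).
  x = 17: rhs = 9, matching y values: 3, 20 (2 points).
  x = 18: rhs = 2, matching y values: 5, 18 (2 points).
  x = 19: rhs = 11, matching y values: none (0 points).
  x = 20: rhs = 19, matching y values: none (0 points).
  x = 21: rhs = 9, matching y values: 3, 20 (2 points).
  x = 22: rhs = 10, matching y values: none (0 points).
Total affine count: 25.
Full point count |E(F_23)| = 25 + 1 = 26.
Hasse bound: |26 − (23+1)| = |2| = 2 ≤ 2√23 ≈ 9.5917 ✓.


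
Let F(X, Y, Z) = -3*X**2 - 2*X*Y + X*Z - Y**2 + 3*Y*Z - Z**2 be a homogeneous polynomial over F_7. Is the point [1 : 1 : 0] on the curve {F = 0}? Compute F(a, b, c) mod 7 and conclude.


F(1,1,0) ≡ 1 (mod 7); P is NOT on the curve.

Evaluate F(1, 1, 0) term-by-term (mod 7).
  -3*X**2 ↦ -3·1·1·1 = -3
  -2*X*Y ↦ -2·1·1·1 = -2
  X*Z ↦ 1·1·1·0 = 0
  -Y**2 ↦ -1·1·1·1 = -1
  3*Y*Z ↦ 3·1·1·0 = 0
  -Z**2 ↦ -1·1·1·0 = 0
Sum: F(1, 1, 0) = (-3) + (-2) + (0) + (-1) + (0) + (0) = -6.
Reducing mod 7: -6 ≡ 1 (mod 7).
Since F(a, b, c) ≡ 1 ≠ 0 (mod 7), P does NOT lie on the curve.


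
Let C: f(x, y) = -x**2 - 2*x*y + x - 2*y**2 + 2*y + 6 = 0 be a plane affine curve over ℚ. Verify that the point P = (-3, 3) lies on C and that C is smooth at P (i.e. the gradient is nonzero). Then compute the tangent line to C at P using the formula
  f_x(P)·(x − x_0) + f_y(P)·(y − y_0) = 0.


Tangent line at P: x - 4*y + 15 = 0.

Step 1: f(-3, 3) = 0, so P lies on C.
Step 2: partial derivatives
  f_x(x, y) = -2*x - 2*y + 1, f_y(x, y) = -2*x - 4*y + 2.
  f_x(P) = 1, f_y(P) = -4 (gradient nonzero, so P is smooth).
Step 3: tangent line at P: 1·(x − -3) + -4·(y − 3) = 0.
Expanding: x - 4*y + 15 = 0.


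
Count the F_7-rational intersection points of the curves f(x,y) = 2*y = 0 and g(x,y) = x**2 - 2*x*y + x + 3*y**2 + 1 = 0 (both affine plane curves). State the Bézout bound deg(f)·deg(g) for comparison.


Common zeros: {(2, 0), (4, 0)}; count = 2; Bézout bound = 2.

deg(f) = 1, deg(g) = 2, so Bézout bound = 2.
Scan x ∈ F_7. For each x, list the y ∈ F_7 with f(x, y) ≡ 0 and those with g(x, y) ≡ 0 (mod 7); the common zeros in that column are the intersection.
  x = 0: f ≡ 0 at y ∈ {0}; g ≡ 0 at y ∈ {3, 4}; common: ∅.
  x = 1: f ≡ 0 at y ∈ {0}; g ≡ 0 at y ∈ ∅; common: ∅.
  x = 2: f ≡ 0 at y ∈ {0}; g ≡ 0 at y ∈ {0, 6}; common: {0}.
  x = 3: f ≡ 0 at y ∈ {0}; g ≡ 0 at y ∈ ∅; common: ∅.
  x = 4: f ≡ 0 at y ∈ {0}; g ≡ 0 at y ∈ {0, 5}; common: {0}.
  x = 5: f ≡ 0 at y ∈ {0}; g ≡ 0 at y ∈ {3, 5}; common: ∅.
  x = 6: f ≡ 0 at y ∈ {0}; g ≡ 0 at y ∈ ∅; common: ∅.
Collecting: common zeros = {(2, 0), (4, 0)}, so the count is 2.
Comparison with the Bézout bound: 2 ≤ 2 = deg(f)·deg(g), as expected for curves with no common component (the bound is attained).


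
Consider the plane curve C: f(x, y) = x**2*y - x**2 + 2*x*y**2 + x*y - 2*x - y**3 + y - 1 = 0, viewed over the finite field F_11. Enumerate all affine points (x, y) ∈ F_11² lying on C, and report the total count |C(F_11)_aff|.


Affine F_11-points: {(0, 5), (1, 1), (2, 8), (2, 10), (3, 10), (4, 8), (6, 2), (6, 5), (8, 2), (9, 3), (10, 0)}; count = 11.

For each of the 121 pairs (x, y) ∈ F_11², evaluate f(x, y) mod 11. Record the zeros.
  x = 0: [0↦10, 1↦10, 2↦4, 3↦8, 4↦5, 5↦0, 6↦9, 7↦4, 8↦1, 9↦5, 10↦10]  zeros at y ∈ {5}
  x = 1: [0↦7, 1↦0, 2↦2, 3↦7, 4↦9, 5↦2, 6↦2, 7↦3, 8↦10, 9↦6, 10↦7]  zeros at y ∈ {1}
  x = 2: [0↦2, 1↦1, 2↦2, 3↦10, 4↦8, 5↦1, 6↦5, 7↦3, 8↦0, 9↦1, 10↦0]  zeros at y ∈ {8, 10}
  x = 3: [0↦6, 1↦2, 2↦4, 3↦6, 4↦2, 5↦8, 6↦7, 7↦4, 8↦4, 9↦1, 10↦0]  zeros at y ∈ {10}
  x = 4: [0↦8, 1↦3, 2↦8, 3↦6, 4↦2, 5↦1, 6↦8, 7↦6, 8↦0, 9↦6, 10↦7]  zeros at y ∈ {8}
  x = 5: [0↦8, 1↦4, 2↦3, 3↦10, 4↦8, 5↦2, 6↦8, 7↦9, 8↦10, 9↦5, 10↦10]  zeros at y ∈ ∅
  x = 6: [0↦6, 1↦5, 2↦0, 3↦7, 4↦9, 5↦0, 6↦7, 7↦2, 8↦1, 9↦9, 10↦9]  zeros at y ∈ {2, 5}
  x = 7: [0↦2, 1↦6, 2↦10, 3↦8, 4↦5, 5↦6, 6↦5, 7↦7, 8↦6, 9↦7, 10↦4]  zeros at y ∈ ∅
  x = 8: [0↦7, 1↦7, 2↦0, 3↦2, 4↦7, 5↦9, 6↦2, 7↦2, 8↦3, 9↦10, 10↦6]  zeros at y ∈ {2}
  x = 9: [0↦10, 1↦8, 2↦3, 3↦0, 4↦4, 5↦9, 6↦9, 7↦9, 8↦3, 9↦7, 10↦4]  zeros at y ∈ {3}
  x = 10: [0↦0, 1↦9, 2↦8, 3↦2, 4↦7, 5↦6, 6↦4, 7↦6, 8↦6, 9↦9, 10↦9]  zeros at y ∈ {0}
Collecting zeros: affine points = {(0, 5), (1, 1), (2, 8), (2, 10), (3, 10), (4, 8), (6, 2), (6, 5), (8, 2), (9, 3), (10, 0)}.
Total count |C(F_11)_aff| = 11.


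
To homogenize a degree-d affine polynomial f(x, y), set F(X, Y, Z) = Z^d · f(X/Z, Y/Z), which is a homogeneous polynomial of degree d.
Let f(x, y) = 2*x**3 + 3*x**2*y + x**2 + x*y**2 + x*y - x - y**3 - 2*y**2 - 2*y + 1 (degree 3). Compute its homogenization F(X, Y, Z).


F(X, Y, Z) = 2*X**3 + 3*X**2*Y + X**2*Z + X*Y**2 + X*Y*Z - X*Z**2 - Y**3 - 2*Y**2*Z - 2*Y*Z**2 + Z**3

deg(f) = 3.
Substitute x = X/Z, y = Y/Z into f, then multiply by Z^3.
  monomial 2·x^3·y^0 ↦ 2·X^3·Y^0·Z^0.
  monomial 3·x^2·y^1 ↦ 3·X^2·Y^1·Z^0.
  monomial 1·x^2·y^0 ↦ 1·X^2·Y^0·Z^1.
  monomial 1·x^1·y^2 ↦ 1·X^1·Y^2·Z^0.
  monomial 1·x^1·y^1 ↦ 1·X^1·Y^1·Z^1.
  monomial -1·x^1·y^0 ↦ -1·X^1·Y^0·Z^2.
  monomial -1·x^0·y^3 ↦ -1·X^0·Y^3·Z^0.
  monomial -2·x^0·y^2 ↦ -2·X^0·Y^2·Z^1.
  monomial -2·x^0·y^1 ↦ -2·X^0·Y^1·Z^2.
  monomial 1·x^0·y^0 ↦ 1·X^0·Y^0·Z^3.
Collecting: F(X, Y, Z) = 2*X**3 + 3*X**2*Y + X**2*Z + X*Y**2 + X*Y*Z - X*Z**2 - Y**3 - 2*Y**2*Z - 2*Y*Z**2 + Z**3.


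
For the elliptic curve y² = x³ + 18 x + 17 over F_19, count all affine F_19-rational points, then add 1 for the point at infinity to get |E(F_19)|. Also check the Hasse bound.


Affine points = {(0, 6), (0, 13), (1, 6), (1, 13), (2, 2), (2, 17), (4, 1), (4, 18), (5, 2), (5, 17), (7, 7), (7, 12), (10, 0), (11, 8), (11, 11), (12, 2), (12, 17), (13, 4), (13, 15), (14, 7), (14, 12), (17, 7), (17, 12), (18, 6), (18, 13)}; affine count = 25; |E(F_19)| = 26.

Discriminant check: Δ ∝ 4a³ + 27b² = 4·18³ + 27·17² = 4·5832 + 27·289 ≡ 9 (mod 19). Nonzero ⇒ E is nonsingular.
For each x ∈ F_19, compute rhs = x³ + 18·x + 17 mod 19, then count y ∈ F_19 with y² ≡ rhs.
  x = 0: rhs = 17, matching y values: 6, 13 (2 points).
  x = 1: rhs = 17, matching y values: 6, 13 (2 points).
  x = 2: rhs = 4, matching y values: 2, 17 (2 points).
  x = 3: rhs = 3, matching y values: none (0 points).
  x = 4: rhs = 1, matching y values: 1, 18 (2 points).
  x = 5: rhs = 4, matching y values: 2, 17 (2 points).
  x = 6: rhs = 18, matching y values: none (0 points).
  x = 7: rhs = 11, matching y values: 7, 12 (2 points).
  x = 8: rhs = 8, matching y values: none (0 points).
  x = 9: rhs = 15, matching y values: none (0 points).
  x = 10: rhs = 0, matching y values: 0 (1 points).
  x = 11: rhs = 7, matching y values: 8, 11 (2 points).
  x = 12: rhs = 4, matching y values: 2, 17 (2 points).
  x = 13: rhs = 16, matching y values: 4, 15 (2 points).
  x = 14: rhs = 11, matching y values: 7, 12 (2 points).
  x = 15: rhs = 14, matching y values: none (0 points).
  x = 16: rhs = 12, matching y values: none (0 points).
  x = 17: rhs = 11, matching y values: 7, 12 (2 points).
  x = 18: rhs = 17, matching y values: 6, 13 (2 points).
Total affine count: 25.
Full point count |E(F_19)| = 25 + 1 = 26.
Hasse bound: |26 − (19+1)| = |6| = 6 ≤ 2√19 ≈ 8.7178 ✓.


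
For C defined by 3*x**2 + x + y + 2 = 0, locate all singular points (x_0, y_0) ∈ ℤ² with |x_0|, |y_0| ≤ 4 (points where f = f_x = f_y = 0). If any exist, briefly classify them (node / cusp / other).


No singular points in the scanned grid; C is smooth there.

Compute partial derivatives:
  f_x = 6*x + 1.
  f_y = 1.
f_y = 1 is a nonzero constant, so f_y never vanishes: no point (x, y) can satisfy f = f_x = f_y = 0. In particular no (x, y) ∈ {−4, ..., 4}² is singular; the curve is smooth.


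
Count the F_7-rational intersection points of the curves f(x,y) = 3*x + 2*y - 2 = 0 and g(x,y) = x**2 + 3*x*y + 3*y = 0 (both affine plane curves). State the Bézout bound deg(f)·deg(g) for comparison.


Common zeros: {(2, 5)}; count = 1; Bézout bound = 2.

deg(f) = 1, deg(g) = 2, so Bézout bound = 2.
Scan x ∈ F_7. For each x, list the y ∈ F_7 with f(x, y) ≡ 0 and those with g(x, y) ≡ 0 (mod 7); the common zeros in that column are the intersection.
  x = 0: f ≡ 0 at y ∈ {1}; g ≡ 0 at y ∈ {0}; common: ∅.
  x = 1: f ≡ 0 at y ∈ {3}; g ≡ 0 at y ∈ {1}; common: ∅.
  x = 2: f ≡ 0 at y ∈ {5}; g ≡ 0 at y ∈ {5}; common: {5}.
  x = 3: f ≡ 0 at y ∈ {0}; g ≡ 0 at y ∈ {1}; common: ∅.
  x = 4: f ≡ 0 at y ∈ {2}; g ≡ 0 at y ∈ {5}; common: ∅.
  x = 5: f ≡ 0 at y ∈ {4}; g ≡ 0 at y ∈ {6}; common: ∅.
  x = 6: f ≡ 0 at y ∈ {6}; g ≡ 0 at y ∈ ∅; common: ∅.
Collecting: common zeros = {(2, 5)}, so the count is 1.
Comparison with the Bézout bound: 1 ≤ 2 = deg(f)·deg(g), as expected for curves with no common component (the affine F_7-count falls short of the bound because intersections may lie at infinity, over extension fields, or carry multiplicity).


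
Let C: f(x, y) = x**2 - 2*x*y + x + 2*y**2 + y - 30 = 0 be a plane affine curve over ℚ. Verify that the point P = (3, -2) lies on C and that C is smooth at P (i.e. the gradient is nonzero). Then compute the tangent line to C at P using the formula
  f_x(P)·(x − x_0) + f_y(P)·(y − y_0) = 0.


Tangent line at P: 11*x - 13*y - 59 = 0.

Step 1: f(3, -2) = 0, so P lies on C.
Step 2: partial derivatives
  f_x(x, y) = 2*x - 2*y + 1, f_y(x, y) = -2*x + 4*y + 1.
  f_x(P) = 11, f_y(P) = -13 (gradient nonzero, so P is smooth).
Step 3: tangent line at P: 11·(x − 3) + -13·(y − -2) = 0.
Expanding: 11*x - 13*y - 59 = 0.


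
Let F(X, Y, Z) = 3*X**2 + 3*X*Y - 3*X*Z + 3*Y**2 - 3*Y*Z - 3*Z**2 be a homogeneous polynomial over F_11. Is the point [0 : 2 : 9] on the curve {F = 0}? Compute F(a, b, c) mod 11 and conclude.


F(0,2,9) ≡ 1 (mod 11); P is NOT on the curve.

Evaluate F(0, 2, 9) term-by-term (mod 11).
  3*X**2 ↦ 3·0·1·1 = 0
  3*X*Y ↦ 3·0·2·1 = 0
  -3*X*Z ↦ -3·0·1·9 = 0
  3*Y**2 ↦ 3·1·4·1 = 12
  -3*Y*Z ↦ -3·1·2·9 = -54
  -3*Z**2 ↦ -3·1·1·81 = -243
Sum: F(0, 2, 9) = (0) + (0) + (0) + (12) + (-54) + (-243) = -285.
Reducing mod 11: -285 ≡ 1 (mod 11).
Since F(a, b, c) ≡ 1 ≠ 0 (mod 11), P does NOT lie on the curve.


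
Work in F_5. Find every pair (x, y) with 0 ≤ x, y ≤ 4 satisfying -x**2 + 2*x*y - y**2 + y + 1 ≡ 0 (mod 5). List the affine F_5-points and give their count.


Affine F_5-points: {(0, 3), (1, 0), (1, 3), (4, 0), (4, 4)}; count = 5.

For each of the 25 pairs (x, y) ∈ F_5², evaluate f(x, y) mod 5. Record the zeros.
  x = 0: [0↦1, 1↦1, 2↦4, 3↦0, 4↦4]  zeros at y ∈ {3}
  x = 1: [0↦0, 1↦2, 2↦2, 3↦0, 4↦1]  zeros at y ∈ {0, 3}
  x = 2: [0↦2, 1↦1, 2↦3, 3↦3, 4↦1]  zeros at y ∈ ∅
  x = 3: [0↦2, 1↦3, 2↦2, 3↦4, 4↦4]  zeros at y ∈ ∅
  x = 4: [0↦0, 1↦3, 2↦4, 3↦3, 4↦0]  zeros at y ∈ {0, 4}
Collecting zeros: affine points = {(0, 3), (1, 0), (1, 3), (4, 0), (4, 4)}.
Total count |C(F_5)_aff| = 5.


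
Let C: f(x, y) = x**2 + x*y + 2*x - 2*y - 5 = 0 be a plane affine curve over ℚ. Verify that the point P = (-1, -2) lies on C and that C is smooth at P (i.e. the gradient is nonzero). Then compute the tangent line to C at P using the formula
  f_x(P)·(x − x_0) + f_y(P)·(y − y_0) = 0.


Tangent line at P: -2*x - 3*y - 8 = 0.

Step 1: f(-1, -2) = 0, so P lies on C.
Step 2: partial derivatives
  f_x(x, y) = 2*x + y + 2, f_y(x, y) = x - 2.
  f_x(P) = -2, f_y(P) = -3 (gradient nonzero, so P is smooth).
Step 3: tangent line at P: -2·(x − -1) + -3·(y − -2) = 0.
Expanding: -2*x - 3*y - 8 = 0.


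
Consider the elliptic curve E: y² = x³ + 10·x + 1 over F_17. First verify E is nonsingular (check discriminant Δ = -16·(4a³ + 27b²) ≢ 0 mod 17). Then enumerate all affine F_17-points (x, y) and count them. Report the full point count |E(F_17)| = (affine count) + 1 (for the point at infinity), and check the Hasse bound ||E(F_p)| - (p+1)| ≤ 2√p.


Affine points = {(0, 1), (0, 16), (8, 7), (8, 10), (9, 2), (9, 15), (10, 8), (10, 9), (12, 8), (12, 9), (13, 4), (13, 13)}; affine count = 12; |E(F_17)| = 13.

Discriminant check: Δ ∝ 4a³ + 27b² = 4·10³ + 27·1² = 4·1000 + 27·1 ≡ 15 (mod 17). Nonzero ⇒ E is nonsingular.
For each x ∈ F_17, compute rhs = x³ + 10·x + 1 mod 17, then count y ∈ F_17 with y² ≡ rhs.
  x = 0: rhs = 1, matching y values: 1, 16 (2 points).
  x = 1: rhs = 12, matching y values: none (0 points).
  x = 2: rhs = 12, matching y values: none (0 points).
  x = 3: rhs = 7, matching y values: none (0 points).
  x = 4: rhs = 3, matching y values: none (0 points).
  x = 5: rhs = 6, matching y values: none (0 points).
  x = 6: rhs = 5, matching y values: none (0 points).
  x = 7: rhs = 6, matching y values: none (0 points).
  x = 8: rhs = 15, matching y values: 7, 10 (2 points).
  x = 9: rhs = 4, matching y values: 2, 15 (2 points).
  x = 10: rhs = 13, matching y values: 8, 9 (2 points).
  x = 11: rhs = 14, matching y values: none (0 points).
  x = 12: rhs = 13, matching y values: 8, 9 (2 points).
  x = 13: rhs = 16, matching y values: 4, 13 (2 points).
  x = 14: rhs = 12, matching y values: none (0 points).
  x = 15: rhs = 7, matching y values: none (0 points).
  x = 16: rhs = 7, matching y values: none (0 points).
Total affine count: 12.
Full point count |E(F_17)| = 12 + 1 = 13.
Hasse bound: |13 − (17+1)| = |-5| = 5 ≤ 2√17 ≈ 8.2462 ✓.


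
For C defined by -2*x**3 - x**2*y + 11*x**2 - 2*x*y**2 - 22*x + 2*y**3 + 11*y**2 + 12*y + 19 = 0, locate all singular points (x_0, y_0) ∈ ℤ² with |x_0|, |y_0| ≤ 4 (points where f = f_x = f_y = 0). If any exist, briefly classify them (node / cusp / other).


Singular points: {(2, -1)}; classification: cusp.

Compute partial derivatives:
  f_x = -6*x**2 - 2*x*y + 22*x - 2*y**2 - 22.
  f_y = -x**2 - 4*x*y + 6*y**2 + 22*y + 12.
Scan x_0 ∈ {−4, ..., 4}. For each x_0, f_y(x_0, y) is a polynomial in y; find its integer roots y ∈ {−4, ..., 4}, then test f_x and f at those candidates.
  x = -4: f_y(-4, y) = 6*y**2 + 38*y - 4; no integer root y with |y| ≤ 4.
  x = -3: f_y(-3, y) = 6*y**2 + 34*y + 3; no integer root y with |y| ≤ 4.
  x = -2: f_y(-2, y) = 6*y**2 + 30*y + 8; no integer root y with |y| ≤ 4.
  x = -1: f_y(-1, y) = 6*y**2 + 26*y + 11; no integer root y with |y| ≤ 4.
  x = 0: f_y(0, y) = 6*y**2 + 22*y + 12; vanishes at y ∈ {-3}. (0, -3): f_x = -40 ≠ 0.
  x = 1: f_y(1, y) = 6*y**2 + 18*y + 11; no integer root y with |y| ≤ 4.
  x = 2: f_y(2, y) = 6*y**2 + 14*y + 8; vanishes at y ∈ {-1}. (2, -1): f_x = 0, f = 0 — SINGULAR.
  x = 3: f_y(3, y) = 6*y**2 + 10*y + 3; no integer root y with |y| ≤ 4.
  x = 4: f_y(4, y) = 6*y**2 + 6*y - 4; no integer root y with |y| ≤ 4.
Only singular point on the grid: (2, -1).
Classify: substitute x = 2 + u, y = -1 + v and expand: f = -2*u**3 - u**2*v - 2*u*v**2 + 2*v**3 + v**2.
No constant or linear terms (consistent with a singular point). Quadratic part: v**2. Cubic part: -2*u**3 - u**2*v - 2*u*v**2 + 2*v**3.
The quadratic part v**2 is a perfect square, so there is a single (double) tangent line v = 0, i.e. y = -1. Restricting the cubic part to that line (v = 0) leaves -2*u**3 ≠ 0, so f is not divisible by v and the branch is v² ≈ 2*u**3 to lowest order — this is a cusp.
Classification: cusp.


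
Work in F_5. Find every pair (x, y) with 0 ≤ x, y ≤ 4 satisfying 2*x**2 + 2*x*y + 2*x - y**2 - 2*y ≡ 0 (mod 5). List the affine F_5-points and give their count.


Affine F_5-points: {(0, 0), (0, 3), (1, 2), (1, 3), (4, 0), (4, 1)}; count = 6.

For each of the 25 pairs (x, y) ∈ F_5², evaluate f(x, y) mod 5. Record the zeros.
  x = 0: [0↦0, 1↦2, 2↦2, 3↦0, 4↦1]  zeros at y ∈ {0, 3}
  x = 1: [0↦4, 1↦3, 2↦0, 3↦0, 4↦3]  zeros at y ∈ {2, 3}
  x = 2: [0↦2, 1↦3, 2↦2, 3↦4, 4↦4]  zeros at y ∈ ∅
  x = 3: [0↦4, 1↦2, 2↦3, 3↦2, 4↦4]  zeros at y ∈ ∅
  x = 4: [0↦0, 1↦0, 2↦3, 3↦4, 4↦3]  zeros at y ∈ {0, 1}
Collecting zeros: affine points = {(0, 0), (0, 3), (1, 2), (1, 3), (4, 0), (4, 1)}.
Total count |C(F_5)_aff| = 6.


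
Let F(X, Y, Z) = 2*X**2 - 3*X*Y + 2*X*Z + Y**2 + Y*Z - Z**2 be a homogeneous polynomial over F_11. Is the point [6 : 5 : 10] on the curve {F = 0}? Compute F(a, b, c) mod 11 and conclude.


F(6,5,10) ≡ 0 (mod 11); P is on the curve.

Evaluate F(6, 5, 10) term-by-term (mod 11).
  2*X**2 ↦ 2·36·1·1 = 72
  -3*X*Y ↦ -3·6·5·1 = -90
  2*X*Z ↦ 2·6·1·10 = 120
  Y**2 ↦ 1·1·25·1 = 25
  Y*Z ↦ 1·1·5·10 = 50
  -Z**2 ↦ -1·1·1·100 = -100
Sum: F(6, 5, 10) = (72) + (-90) + (120) + (25) + (50) + (-100) = 77.
Reducing mod 11: 77 ≡ 0 (mod 11).
Since F(a, b, c) ≡ 0 (mod 11), P lies on the curve.


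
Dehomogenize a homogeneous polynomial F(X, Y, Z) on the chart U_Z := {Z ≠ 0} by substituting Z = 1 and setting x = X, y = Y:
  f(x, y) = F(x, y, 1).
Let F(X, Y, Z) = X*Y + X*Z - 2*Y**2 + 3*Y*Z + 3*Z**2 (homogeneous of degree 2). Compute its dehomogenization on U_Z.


f(x, y) = x*y + x - 2*y**2 + 3*y + 3

On U_Z we set Z = 1. Each monomial c·X^i·Y^j·Z^k in F becomes c·x^i·y^j·1^k = c·x^i·y^j.
Substituting Z = 1: F(X, Y, 1) = x*y + x - 2*y**2 + 3*y + 3.
Note: deg(f) ≤ deg(F) = 2; strict inequality happens when F is divisible by Z (lost terms).


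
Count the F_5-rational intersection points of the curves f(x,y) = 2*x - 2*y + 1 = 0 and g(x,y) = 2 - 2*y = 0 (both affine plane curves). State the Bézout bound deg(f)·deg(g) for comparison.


Common zeros: {(3, 1)}; count = 1; Bézout bound = 1.

deg(f) = 1, deg(g) = 1, so Bézout bound = 1.
Scan x ∈ F_5. For each x, list the y ∈ F_5 with f(x, y) ≡ 0 and those with g(x, y) ≡ 0 (mod 5); the common zeros in that column are the intersection.
  x = 0: f ≡ 0 at y ∈ {3}; g ≡ 0 at y ∈ {1}; common: ∅.
  x = 1: f ≡ 0 at y ∈ {4}; g ≡ 0 at y ∈ {1}; common: ∅.
  x = 2: f ≡ 0 at y ∈ {0}; g ≡ 0 at y ∈ {1}; common: ∅.
  x = 3: f ≡ 0 at y ∈ {1}; g ≡ 0 at y ∈ {1}; common: {1}.
  x = 4: f ≡ 0 at y ∈ {2}; g ≡ 0 at y ∈ {1}; common: ∅.
Collecting: common zeros = {(3, 1)}, so the count is 1.
Comparison with the Bézout bound: 1 ≤ 1 = deg(f)·deg(g), as expected for curves with no common component (the bound is attained).


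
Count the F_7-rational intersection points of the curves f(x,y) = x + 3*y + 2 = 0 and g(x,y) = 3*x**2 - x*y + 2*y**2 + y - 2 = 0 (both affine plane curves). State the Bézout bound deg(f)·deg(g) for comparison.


Common zeros: ∅; count = 0; Bézout bound = 2.

deg(f) = 1, deg(g) = 2, so Bézout bound = 2.
Scan x ∈ F_7. For each x, list the y ∈ F_7 with f(x, y) ≡ 0 and those with g(x, y) ≡ 0 (mod 7); the common zeros in that column are the intersection.
  x = 0: f ≡ 0 at y ∈ {4}; g ≡ 0 at y ∈ ∅; common: ∅.
  x = 1: f ≡ 0 at y ∈ {6}; g ≡ 0 at y ∈ ∅; common: ∅.
  x = 2: f ≡ 0 at y ∈ {1}; g ≡ 0 at y ∈ ∅; common: ∅.
  x = 3: f ≡ 0 at y ∈ {3}; g ≡ 0 at y ∈ {4}; common: ∅.
  x = 4: f ≡ 0 at y ∈ {5}; g ≡ 0 at y ∈ ∅; common: ∅.
  x = 5: f ≡ 0 at y ∈ {0}; g ≡ 0 at y ∈ ∅; common: ∅.
  x = 6: f ≡ 0 at y ∈ {2}; g ≡ 0 at y ∈ ∅; common: ∅.
Collecting: common zeros = ∅, so the count is 0.
Comparison with the Bézout bound: 0 ≤ 2 = deg(f)·deg(g), as expected for curves with no common component (the affine F_7-count falls short of the bound because intersections may lie at infinity, over extension fields, or carry multiplicity).


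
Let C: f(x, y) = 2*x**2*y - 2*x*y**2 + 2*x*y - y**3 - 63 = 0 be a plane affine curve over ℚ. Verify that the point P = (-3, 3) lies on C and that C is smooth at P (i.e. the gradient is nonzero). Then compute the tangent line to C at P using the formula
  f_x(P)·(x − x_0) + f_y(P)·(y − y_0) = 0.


Tangent line at P: -48*x + 21*y - 207 = 0.

Step 1: f(-3, 3) = 0, so P lies on C.
Step 2: partial derivatives
  f_x(x, y) = 4*x*y - 2*y**2 + 2*y, f_y(x, y) = 2*x**2 - 4*x*y + 2*x - 3*y**2.
  f_x(P) = -48, f_y(P) = 21 (gradient nonzero, so P is smooth).
Step 3: tangent line at P: -48·(x − -3) + 21·(y − 3) = 0.
Expanding: -48*x + 21*y - 207 = 0.


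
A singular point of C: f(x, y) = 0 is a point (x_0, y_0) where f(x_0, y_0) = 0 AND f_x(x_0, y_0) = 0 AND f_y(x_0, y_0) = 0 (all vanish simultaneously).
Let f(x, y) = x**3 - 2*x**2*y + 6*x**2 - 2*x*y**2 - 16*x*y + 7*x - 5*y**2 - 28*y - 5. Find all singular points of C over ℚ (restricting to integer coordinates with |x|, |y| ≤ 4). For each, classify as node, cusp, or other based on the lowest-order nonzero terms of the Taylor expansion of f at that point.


Singular points: {(-3, -1)}; classification: node.

Compute partial derivatives:
  f_x = 3*x**2 - 4*x*y + 12*x - 2*y**2 - 16*y + 7.
  f_y = -2*x**2 - 4*x*y - 16*x - 10*y - 28.
Scan x_0 ∈ {−4, ..., 4}. For each x_0, f_y(x_0, y) is a polynomial in y; find its integer roots y ∈ {−4, ..., 4}, then test f_x and f at those candidates.
  x = -4: f_y(-4, y) = 6*y + 4; no integer root y with |y| ≤ 4.
  x = -3: f_y(-3, y) = 2*y + 2; vanishes at y ∈ {-1}. (-3, -1): f_x = 0, f = 0 — SINGULAR.
  x = -2: f_y(-2, y) = -2*y - 4; vanishes at y ∈ {-2}. (-2, -2): f_x = 3 ≠ 0.
  x = -1: f_y(-1, y) = -6*y - 14; no integer root y with |y| ≤ 4.
  x = 0: f_y(0, y) = -10*y - 28; no integer root y with |y| ≤ 4.
  x = 1: f_y(1, y) = -14*y - 46; no integer root y with |y| ≤ 4.
  x = 2: f_y(2, y) = -18*y - 68; no integer root y with |y| ≤ 4.
  x = 3: f_y(3, y) = -22*y - 94; no integer root y with |y| ≤ 4.
  x = 4: f_y(4, y) = -26*y - 124; no integer root y with |y| ≤ 4.
Only singular point on the grid: (-3, -1).
Classify: substitute x = -3 + u, y = -1 + v and expand: f = u**3 - 2*u**2*v - u**2 - 2*u*v**2 + v**2.
No constant or linear terms (consistent with a singular point). Quadratic part: -u**2 + v**2. Cubic part: u**3 - 2*u**2*v - 2*u*v**2.
The quadratic part v**2 - u**2 = (v − u)(v + u) splits into two distinct linear factors, so there are two distinct tangent lines y − -1 = ±(x − -3) — this is a node (ordinary double point).
Classification: node.


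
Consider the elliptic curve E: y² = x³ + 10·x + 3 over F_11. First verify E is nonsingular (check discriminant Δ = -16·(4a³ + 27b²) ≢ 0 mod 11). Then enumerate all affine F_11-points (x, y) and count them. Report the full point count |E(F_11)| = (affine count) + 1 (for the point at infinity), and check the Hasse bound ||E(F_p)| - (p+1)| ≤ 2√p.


Affine points = {(0, 5), (0, 6), (1, 5), (1, 6), (2, 3), (2, 8), (3, 4), (3, 7), (6, 2), (6, 9), (7, 3), (7, 8), (8, 1), (8, 10), (10, 5), (10, 6)}; affine count = 16; |E(F_11)| = 17.

Discriminant check: Δ ∝ 4a³ + 27b² = 4·10³ + 27·3² = 4·1000 + 27·9 ≡ 8 (mod 11). Nonzero ⇒ E is nonsingular.
For each x ∈ F_11, compute rhs = x³ + 10·x + 3 mod 11, then count y ∈ F_11 with y² ≡ rhs.
  x = 0: rhs = 3, matching y values: 5, 6 (2 points).
  x = 1: rhs = 3, matching y values: 5, 6 (2 points).
  x = 2: rhs = 9, matching y values: 3, 8 (2 points).
  x = 3: rhs = 5, matching y values: 4, 7 (2 points).
  x = 4: rhs = 8, matching y values: none (0 points).
  x = 5: rhs = 2, matching y values: none (0 points).
  x = 6: rhs = 4, matching y values: 2, 9 (2 points).
  x = 7: rhs = 9, matching y values: 3, 8 (2 points).
  x = 8: rhs = 1, matching y values: 1, 10 (2 points).
  x = 9: rhs = 8, matching y values: none (0 points).
  x = 10: rhs = 3, matching y values: 5, 6 (2 points).
Total affine count: 16.
Full point count |E(F_11)| = 16 + 1 = 17.
Hasse bound: |17 − (11+1)| = |5| = 5 ≤ 2√11 ≈ 6.6332 ✓.


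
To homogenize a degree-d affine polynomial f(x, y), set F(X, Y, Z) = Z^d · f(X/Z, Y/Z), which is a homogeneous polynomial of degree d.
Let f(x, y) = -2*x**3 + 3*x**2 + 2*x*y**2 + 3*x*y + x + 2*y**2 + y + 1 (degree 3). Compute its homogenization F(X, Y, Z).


F(X, Y, Z) = -2*X**3 + 3*X**2*Z + 2*X*Y**2 + 3*X*Y*Z + X*Z**2 + 2*Y**2*Z + Y*Z**2 + Z**3

deg(f) = 3.
Substitute x = X/Z, y = Y/Z into f, then multiply by Z^3.
  monomial -2·x^3·y^0 ↦ -2·X^3·Y^0·Z^0.
  monomial 3·x^2·y^0 ↦ 3·X^2·Y^0·Z^1.
  monomial 2·x^1·y^2 ↦ 2·X^1·Y^2·Z^0.
  monomial 3·x^1·y^1 ↦ 3·X^1·Y^1·Z^1.
  monomial 1·x^1·y^0 ↦ 1·X^1·Y^0·Z^2.
  monomial 2·x^0·y^2 ↦ 2·X^0·Y^2·Z^1.
  monomial 1·x^0·y^1 ↦ 1·X^0·Y^1·Z^2.
  monomial 1·x^0·y^0 ↦ 1·X^0·Y^0·Z^3.
Collecting: F(X, Y, Z) = -2*X**3 + 3*X**2*Z + 2*X*Y**2 + 3*X*Y*Z + X*Z**2 + 2*Y**2*Z + Y*Z**2 + Z**3.


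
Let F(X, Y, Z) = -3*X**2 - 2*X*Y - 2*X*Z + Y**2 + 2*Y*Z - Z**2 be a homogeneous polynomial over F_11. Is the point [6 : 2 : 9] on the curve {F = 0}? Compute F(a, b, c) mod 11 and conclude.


F(6,2,9) ≡ 5 (mod 11); P is NOT on the curve.

Evaluate F(6, 2, 9) term-by-term (mod 11).
  -3*X**2 ↦ -3·36·1·1 = -108
  -2*X*Y ↦ -2·6·2·1 = -24
  -2*X*Z ↦ -2·6·1·9 = -108
  Y**2 ↦ 1·1·4·1 = 4
  2*Y*Z ↦ 2·1·2·9 = 36
  -Z**2 ↦ -1·1·1·81 = -81
Sum: F(6, 2, 9) = (-108) + (-24) + (-108) + (4) + (36) + (-81) = -281.
Reducing mod 11: -281 ≡ 5 (mod 11).
Since F(a, b, c) ≡ 5 ≠ 0 (mod 11), P does NOT lie on the curve.


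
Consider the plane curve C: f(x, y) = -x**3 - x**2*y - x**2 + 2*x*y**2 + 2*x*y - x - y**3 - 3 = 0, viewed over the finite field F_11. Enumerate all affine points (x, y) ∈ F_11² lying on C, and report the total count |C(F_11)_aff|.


Affine F_11-points: {(0, 2), (3, 4), (4, 1), (4, 3), (4, 4), (5, 10), (7, 5), (7, 10), (8, 2), (9, 9), (10, 4), (10, 6), (10, 10)}; count = 13.

For each of the 121 pairs (x, y) ∈ F_11², evaluate f(x, y) mod 11. Record the zeros.
  x = 0: [0↦8, 1↦7, 2↦0, 3↦3, 4↦10, 5↦4, 6↦1, 7↦6, 8↦2, 9↦5, 10↦9]  zeros at y ∈ {2}
  x = 1: [0↦5, 1↦7, 2↦7, 3↦10, 4↦10, 5↦1, 6↦10, 7↦9, 8↦3, 9↦8, 10↦7]  zeros at y ∈ ∅
  x = 2: [0↦5, 1↦8, 2↦2, 3↦3, 4↦5, 5↦2, 6↦10, 7↦1, 8↦2, 9↦7, 10↦10]  zeros at y ∈ ∅
  x = 3: [0↦2, 1↦4, 2↦1, 3↦9, 4↦0, 5↦1, 6↦6, 7↦9, 8↦4, 9↦7, 10↦1]  zeros at y ∈ {4}
  x = 4: [0↦1, 1↦0, 2↦9, 3↦0, 4↦0, 5↦3, 6↦3, 7↦5, 8↦3, 9↦2, 10↦7]  zeros at y ∈ {1, 3, 4}
  x = 5: [0↦7, 1↦1, 2↦9, 3↦3, 4↦10, 5↦2, 6↦6, 7↦5, 8↦4, 9↦8, 10↦0]  zeros at y ∈ {10}
  x = 6: [0↦3, 1↦1, 2↦6, 3↦1, 4↦2, 5↦3, 6↦9, 7↦3, 8↦1, 9↦8, 10↦7]  zeros at y ∈ ∅
  x = 7: [0↦5, 1↦5, 2↦5, 3↦10, 4↦3, 5↦0, 6↦6, 7↦4, 8↦10, 9↦7, 10↦0]  zeros at y ∈ {5, 10}
  x = 8: [0↦7, 1↦7, 2↦0, 3↦2, 4↦7, 5↦9, 6↦2, 7↦2, 8↦3, 9↦10, 10↦6]  zeros at y ∈ {2}
  x = 9: [0↦3, 1↦1, 2↦7, 3↦4, 4↦8, 5↦2, 6↦2, 7↦2, 8↦7, 9↦0, 10↦8]  zeros at y ∈ {9}
  x = 10: [0↦9, 1↦3, 2↦9, 3↦10, 4↦0, 5↦6, 6↦0, 7↦9, 8↦5, 9↦4, 10↦0]  zeros at y ∈ {4, 6, 10}
Collecting zeros: affine points = {(0, 2), (3, 4), (4, 1), (4, 3), (4, 4), (5, 10), (7, 5), (7, 10), (8, 2), (9, 9), (10, 4), (10, 6), (10, 10)}.
Total count |C(F_11)_aff| = 13.


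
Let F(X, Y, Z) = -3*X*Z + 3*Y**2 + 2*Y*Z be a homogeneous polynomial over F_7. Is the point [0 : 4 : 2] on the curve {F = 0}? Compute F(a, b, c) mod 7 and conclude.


F(0,4,2) ≡ 1 (mod 7); P is NOT on the curve.

Evaluate F(0, 4, 2) term-by-term (mod 7).
  -3*X*Z ↦ -3·0·1·2 = 0
  3*Y**2 ↦ 3·1·16·1 = 48
  2*Y*Z ↦ 2·1·4·2 = 16
Sum: F(0, 4, 2) = (0) + (48) + (16) = 64.
Reducing mod 7: 64 ≡ 1 (mod 7).
Since F(a, b, c) ≡ 1 ≠ 0 (mod 7), P does NOT lie on the curve.


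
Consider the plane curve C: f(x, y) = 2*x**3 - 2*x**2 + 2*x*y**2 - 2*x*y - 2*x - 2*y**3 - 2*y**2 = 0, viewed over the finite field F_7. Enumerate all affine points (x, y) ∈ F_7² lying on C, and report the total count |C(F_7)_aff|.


Affine F_7-points: {(0, 0), (0, 6), (2, 1), (3, 6), (4, 1), (5, 6)}; count = 6.

For each of the 49 pairs (x, y) ∈ F_7², evaluate f(x, y) mod 7. Record the zeros.
  x = 0: [0↦0, 1↦3, 2↦4, 3↦5, 4↦1, 5↦1, 6↦0]  zeros at y ∈ {0, 6}
  x = 1: [0↦5, 1↦1, 2↦6, 3↦1, 4↦2, 5↦4, 6↦2]  zeros at y ∈ ∅
  x = 2: [0↦4, 1↦0, 2↦2, 3↦5, 4↦4, 5↦1, 6↦5]  zeros at y ∈ {1}
  x = 3: [0↦2, 1↦5, 2↦4, 3↦1, 4↦5, 5↦4, 6↦0]  zeros at y ∈ {6}
  x = 4: [0↦4, 1↦0, 2↦3, 3↦1, 4↦3, 5↦4, 6↦6]  zeros at y ∈ {1}
  x = 5: [0↦1, 1↦4, 2↦4, 3↦3, 4↦3, 5↦6, 6↦0]  zeros at y ∈ {6}
  x = 6: [0↦5, 1↦1, 2↦5, 3↦5, 4↦3, 5↦1, 6↦1]  zeros at y ∈ ∅
Collecting zeros: affine points = {(0, 0), (0, 6), (2, 1), (3, 6), (4, 1), (5, 6)}.
Total count |C(F_7)_aff| = 6.


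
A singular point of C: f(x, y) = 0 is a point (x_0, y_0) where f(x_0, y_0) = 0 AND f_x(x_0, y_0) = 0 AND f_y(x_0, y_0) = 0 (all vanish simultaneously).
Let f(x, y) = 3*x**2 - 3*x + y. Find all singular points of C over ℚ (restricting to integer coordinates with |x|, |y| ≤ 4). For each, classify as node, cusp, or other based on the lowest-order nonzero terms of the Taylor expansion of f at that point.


No singular points in the scanned grid; C is smooth there.

Compute partial derivatives:
  f_x = 6*x - 3.
  f_y = 1.
f_y = 1 is a nonzero constant, so f_y never vanishes: no point (x, y) can satisfy f = f_x = f_y = 0. In particular no (x, y) ∈ {−4, ..., 4}² is singular; the curve is smooth.


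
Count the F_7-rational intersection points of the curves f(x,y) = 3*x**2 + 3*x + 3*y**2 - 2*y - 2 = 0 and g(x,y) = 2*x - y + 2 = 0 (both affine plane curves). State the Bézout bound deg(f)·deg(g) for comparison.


Common zeros: {(2, 6), (3, 1)}; count = 2; Bézout bound = 2.

deg(f) = 2, deg(g) = 1, so Bézout bound = 2.
Scan x ∈ F_7. For each x, list the y ∈ F_7 with f(x, y) ≡ 0 and those with g(x, y) ≡ 0 (mod 7); the common zeros in that column are the intersection.
  x = 0: f ≡ 0 at y ∈ {5}; g ≡ 0 at y ∈ {2}; common: ∅.
  x = 1: f ≡ 0 at y ∈ ∅; g ≡ 0 at y ∈ {4}; common: ∅.
  x = 2: f ≡ 0 at y ∈ {4, 6}; g ≡ 0 at y ∈ {6}; common: {6}.
  x = 3: f ≡ 0 at y ∈ {1, 2}; g ≡ 0 at y ∈ {1}; common: {1}.
  x = 4: f ≡ 0 at y ∈ {4, 6}; g ≡ 0 at y ∈ {3}; common: ∅.
  x = 5: f ≡ 0 at y ∈ ∅; g ≡ 0 at y ∈ {5}; common: ∅.
  x = 6: f ≡ 0 at y ∈ {5}; g ≡ 0 at y ∈ {0}; common: ∅.
Collecting: common zeros = {(2, 6), (3, 1)}, so the count is 2.
Comparison with the Bézout bound: 2 ≤ 2 = deg(f)·deg(g), as expected for curves with no common component (the bound is attained).


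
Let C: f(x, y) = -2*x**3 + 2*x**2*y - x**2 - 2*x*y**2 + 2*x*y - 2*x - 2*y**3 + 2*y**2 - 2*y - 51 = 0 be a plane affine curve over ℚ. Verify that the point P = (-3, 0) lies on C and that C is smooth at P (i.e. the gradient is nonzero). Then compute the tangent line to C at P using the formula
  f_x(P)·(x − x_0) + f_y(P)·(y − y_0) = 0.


Tangent line at P: -50*x + 10*y - 150 = 0.

Step 1: f(-3, 0) = 0, so P lies on C.
Step 2: partial derivatives
  f_x(x, y) = -6*x**2 + 4*x*y - 2*x - 2*y**2 + 2*y - 2, f_y(x, y) = 2*x**2 - 4*x*y + 2*x - 6*y**2 + 4*y - 2.
  f_x(P) = -50, f_y(P) = 10 (gradient nonzero, so P is smooth).
Step 3: tangent line at P: -50·(x − -3) + 10·(y − 0) = 0.
Expanding: -50*x + 10*y - 150 = 0.


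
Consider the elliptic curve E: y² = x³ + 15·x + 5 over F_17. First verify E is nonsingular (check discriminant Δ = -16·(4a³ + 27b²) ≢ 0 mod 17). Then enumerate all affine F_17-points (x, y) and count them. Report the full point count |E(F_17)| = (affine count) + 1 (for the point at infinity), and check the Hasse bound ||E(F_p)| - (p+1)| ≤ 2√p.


Affine points = {(1, 2), (1, 15), (2, 3), (2, 14), (3, 3), (3, 14), (5, 1), (5, 16), (8, 5), (8, 12), (9, 6), (9, 11), (10, 4), (10, 13), (12, 3), (12, 14), (13, 0), (14, 1), (14, 16), (15, 1), (15, 16)}; affine count = 21; |E(F_17)| = 22.

Discriminant check: Δ ∝ 4a³ + 27b² = 4·15³ + 27·5² = 4·3375 + 27·25 ≡ 14 (mod 17). Nonzero ⇒ E is nonsingular.
For each x ∈ F_17, compute rhs = x³ + 15·x + 5 mod 17, then count y ∈ F_17 with y² ≡ rhs.
  x = 0: rhs = 5, matching y values: none (0 points).
  x = 1: rhs = 4, matching y values: 2, 15 (2 points).
  x = 2: rhs = 9, matching y values: 3, 14 (2 points).
  x = 3: rhs = 9, matching y values: 3, 14 (2 points).
  x = 4: rhs = 10, matching y values: none (0 points).
  x = 5: rhs = 1, matching y values: 1, 16 (2 points).
  x = 6: rhs = 5, matching y values: none (0 points).
  x = 7: rhs = 11, matching y values: none (0 points).
  x = 8: rhs = 8, matching y values: 5, 12 (2 points).
  x = 9: rhs = 2, matching y values: 6, 11 (2 points).
  x = 10: rhs = 16, matching y values: 4, 13 (2 points).
  x = 11: rhs = 5, matching y values: none (0 points).
  x = 12: rhs = 9, matching y values: 3, 14 (2 points).
  x = 13: rhs = 0, matching y values: 0 (1 points).
  x = 14: rhs = 1, matching y values: 1, 16 (2 points).
  x = 15: rhs = 1, matching y values: 1, 16 (2 points).
  x = 16: rhs = 6, matching y values: none (0 points).
Total affine count: 21.
Full point count |E(F_17)| = 21 + 1 = 22.
Hasse bound: |22 − (17+1)| = |4| = 4 ≤ 2√17 ≈ 8.2462 ✓.


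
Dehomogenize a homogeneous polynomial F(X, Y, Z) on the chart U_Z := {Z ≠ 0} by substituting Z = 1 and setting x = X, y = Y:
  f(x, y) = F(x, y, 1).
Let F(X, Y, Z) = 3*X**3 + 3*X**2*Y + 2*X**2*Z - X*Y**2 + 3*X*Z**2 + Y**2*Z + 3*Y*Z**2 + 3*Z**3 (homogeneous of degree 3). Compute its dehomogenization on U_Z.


f(x, y) = 3*x**3 + 3*x**2*y + 2*x**2 - x*y**2 + 3*x + y**2 + 3*y + 3

On U_Z we set Z = 1. Each monomial c·X^i·Y^j·Z^k in F becomes c·x^i·y^j·1^k = c·x^i·y^j.
Substituting Z = 1: F(X, Y, 1) = 3*x**3 + 3*x**2*y + 2*x**2 - x*y**2 + 3*x + y**2 + 3*y + 3.
Note: deg(f) ≤ deg(F) = 3; strict inequality happens when F is divisible by Z (lost terms).


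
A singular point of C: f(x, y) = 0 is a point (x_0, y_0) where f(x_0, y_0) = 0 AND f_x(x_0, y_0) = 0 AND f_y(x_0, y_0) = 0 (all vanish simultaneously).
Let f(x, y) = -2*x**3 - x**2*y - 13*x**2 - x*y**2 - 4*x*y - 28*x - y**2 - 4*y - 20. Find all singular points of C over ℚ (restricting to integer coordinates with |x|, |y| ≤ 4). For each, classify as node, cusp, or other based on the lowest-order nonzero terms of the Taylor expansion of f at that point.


Singular points: {(-2, 0)}; classification: node.

Compute partial derivatives:
  f_x = -6*x**2 - 2*x*y - 26*x - y**2 - 4*y - 28.
  f_y = -x**2 - 2*x*y - 4*x - 2*y - 4.
Scan x_0 ∈ {−4, ..., 4}. For each x_0, f_y(x_0, y) is a polynomial in y; find its integer roots y ∈ {−4, ..., 4}, then test f_x and f at those candidates.
  x = -4: f_y(-4, y) = 6*y - 4; no integer root y with |y| ≤ 4.
  x = -3: f_y(-3, y) = 4*y - 1; no integer root y with |y| ≤ 4.
  x = -2: f_y(-2, y) = 2*y; vanishes at y ∈ {0}. (-2, 0): f_x = 0, f = 0 — SINGULAR.
  x = -1: f_y(-1, y) = -1; no integer root y with |y| ≤ 4.
  x = 0: f_y(0, y) = -2*y - 4; vanishes at y ∈ {-2}. (0, -2): f_x = -24 ≠ 0.
  x = 1: f_y(1, y) = -4*y - 9; no integer root y with |y| ≤ 4.
  x = 2: f_y(2, y) = -6*y - 16; no integer root y with |y| ≤ 4.
  x = 3: f_y(3, y) = -8*y - 25; no integer root y with |y| ≤ 4.
  x = 4: f_y(4, y) = -10*y - 36; no integer root y with |y| ≤ 4.
Only singular point on the grid: (-2, 0).
Classify: substitute x = -2 + u, y = 0 + v and expand: f = -2*u**3 - u**2*v - u**2 - u*v**2 + v**2.
No constant or linear terms (consistent with a singular point). Quadratic part: -u**2 + v**2. Cubic part: -2*u**3 - u**2*v - u*v**2.
The quadratic part v**2 - u**2 = (v − u)(v + u) splits into two distinct linear factors, so there are two distinct tangent lines y − 0 = ±(x − -2) — this is a node (ordinary double point).
Classification: node.


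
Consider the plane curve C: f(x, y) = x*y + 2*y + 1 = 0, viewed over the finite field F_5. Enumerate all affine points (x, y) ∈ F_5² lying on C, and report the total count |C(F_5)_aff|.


Affine F_5-points: {(0, 2), (1, 3), (2, 1), (4, 4)}; count = 4.

For each of the 25 pairs (x, y) ∈ F_5², evaluate f(x, y) mod 5. Record the zeros.
  x = 0: [0↦1, 1↦3, 2↦0, 3↦2, 4↦4]  zeros at y ∈ {2}
  x = 1: [0↦1, 1↦4, 2↦2, 3↦0, 4↦3]  zeros at y ∈ {3}
  x = 2: [0↦1, 1↦0, 2↦4, 3↦3, 4↦2]  zeros at y ∈ {1}
  x = 3: [0↦1, 1↦1, 2↦1, 3↦1, 4↦1]  zeros at y ∈ ∅
  x = 4: [0↦1, 1↦2, 2↦3, 3↦4, 4↦0]  zeros at y ∈ {4}
Collecting zeros: affine points = {(0, 2), (1, 3), (2, 1), (4, 4)}.
Total count |C(F_5)_aff| = 4.
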